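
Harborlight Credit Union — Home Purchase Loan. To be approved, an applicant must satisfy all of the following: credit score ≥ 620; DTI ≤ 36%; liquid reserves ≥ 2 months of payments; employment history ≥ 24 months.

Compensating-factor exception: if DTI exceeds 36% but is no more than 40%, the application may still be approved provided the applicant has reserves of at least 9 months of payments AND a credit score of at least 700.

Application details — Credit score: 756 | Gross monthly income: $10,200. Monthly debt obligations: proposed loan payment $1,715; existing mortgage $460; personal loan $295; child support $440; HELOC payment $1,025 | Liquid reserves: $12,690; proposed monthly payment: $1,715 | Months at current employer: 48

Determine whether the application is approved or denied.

Denied

Credit score 756 ≥ 620 (meets base)
Total debts = (1,715 + 460 + 295 + 440 + 1,025) = 3,935. DTI = 3,935/10,200 = 38.6% > 36% — standard DTI limit exceeded.
Reserves: 12,690 ÷ 1,715 = 7.4 months (meets 2-month minimum)
Employment 48 ≥ 24 months
DTI 38.6% is within the 36%–40% exception band; checking compensating factors.
Override check — reserves: 7.4 mo (short of 9); score: 756 (ok).
Compensating-factor requirement not fully met.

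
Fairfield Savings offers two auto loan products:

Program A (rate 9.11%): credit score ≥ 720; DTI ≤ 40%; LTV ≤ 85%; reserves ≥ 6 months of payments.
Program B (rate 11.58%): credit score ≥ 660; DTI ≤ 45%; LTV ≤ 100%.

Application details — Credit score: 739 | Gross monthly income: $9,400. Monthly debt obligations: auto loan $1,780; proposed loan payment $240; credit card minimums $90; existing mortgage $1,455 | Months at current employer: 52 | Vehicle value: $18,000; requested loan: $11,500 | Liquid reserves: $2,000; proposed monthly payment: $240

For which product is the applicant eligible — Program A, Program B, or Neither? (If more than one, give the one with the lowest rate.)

Program A

Total debts = (1,780 + 240 + 90 + 1,455) = 3,565; DTI = 3,565/9,400 = 37.9%.
LTV = 11,500/18,000 = 63.9%.
Reserves = 2,000/240 = 8.3 months.
Program A: score 739 ≥ 720; DTI 37.9% ≤ 40%; LTV 63.9% ≤ 85%; reserves 8.3 ≥ 6 mo → qualifies.
Program B: score 739 ≥ 660; DTI 37.9% ≤ 45%; LTV 63.9% ≤ 100% → qualifies.
Qualifying: Program A, Program B. Lowest rate is 9.11% → Program A.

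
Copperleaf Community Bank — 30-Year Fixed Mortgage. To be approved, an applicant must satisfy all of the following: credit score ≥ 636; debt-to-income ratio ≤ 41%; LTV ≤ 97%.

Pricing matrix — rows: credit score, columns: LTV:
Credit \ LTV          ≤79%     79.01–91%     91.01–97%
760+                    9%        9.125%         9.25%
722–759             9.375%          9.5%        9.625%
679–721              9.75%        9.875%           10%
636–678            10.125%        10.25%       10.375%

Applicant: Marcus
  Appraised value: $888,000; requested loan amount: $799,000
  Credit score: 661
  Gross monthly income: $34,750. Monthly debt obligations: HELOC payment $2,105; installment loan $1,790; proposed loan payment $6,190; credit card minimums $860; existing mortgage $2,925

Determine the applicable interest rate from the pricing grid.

10.25%

Credit score 661 ≥ 636; Total monthly debts = (2,105 + 1,790 + 6,190 + 860 + 2,925) = 13,870. DTI: 13,870 ÷ 34,750 = 39.9%, within the 41% cap
Loan-to-value = 799,000/888,000 = 90% — pass (97% max)
Credit 661 → row 636–678; LTV 90% → column 79.01–91%. Grid cell → 10.25%.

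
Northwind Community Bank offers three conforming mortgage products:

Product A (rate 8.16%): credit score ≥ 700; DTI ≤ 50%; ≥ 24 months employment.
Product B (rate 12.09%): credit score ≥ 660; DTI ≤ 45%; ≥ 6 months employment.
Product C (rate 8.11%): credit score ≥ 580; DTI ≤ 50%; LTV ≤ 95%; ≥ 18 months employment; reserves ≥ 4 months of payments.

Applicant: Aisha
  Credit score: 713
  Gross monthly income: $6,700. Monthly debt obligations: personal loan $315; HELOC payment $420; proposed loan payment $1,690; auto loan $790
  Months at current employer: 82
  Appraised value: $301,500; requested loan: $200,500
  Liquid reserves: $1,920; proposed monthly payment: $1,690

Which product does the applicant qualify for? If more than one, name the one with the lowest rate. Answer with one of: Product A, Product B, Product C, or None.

Product A

Total debts = (315 + 420 + 1,690 + 790) = 3,215; DTI = 3,215/6,700 = 48%.
LTV = 200,500/301,500 = 66.5%.
Reserves = 1,920/1,690 = 1.1 months.
Product A: score 713 ≥ 700; DTI 48% ≤ 50%; employment 82 ≥ 24 mo → qualifies.
Product B: score 713 ≥ 660; DTI 48% > 45%; employment 82 ≥ 6 mo → does not qualify.
Product C: score 713 ≥ 580; DTI 48% ≤ 50%; LTV 66.5% ≤ 95%; employment 82 ≥ 18 mo; reserves 1.1 < 4 mo → does not qualify.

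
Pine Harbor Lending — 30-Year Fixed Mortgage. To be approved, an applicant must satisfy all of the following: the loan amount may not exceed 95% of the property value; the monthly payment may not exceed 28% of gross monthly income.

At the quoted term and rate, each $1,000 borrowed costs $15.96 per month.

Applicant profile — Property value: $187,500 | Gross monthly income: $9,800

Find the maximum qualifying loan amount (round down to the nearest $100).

Payment cap: 28% × $9,800 = $2,744/month.
At $15.96 per $1,000, that supports 2,744/15.96 × 1,000 ≈ $171,929 → $171,900.
LTV cap: 95% × $187,500 = $178,125 → $178,100.
Binding constraint: payment-to-income.

$171,900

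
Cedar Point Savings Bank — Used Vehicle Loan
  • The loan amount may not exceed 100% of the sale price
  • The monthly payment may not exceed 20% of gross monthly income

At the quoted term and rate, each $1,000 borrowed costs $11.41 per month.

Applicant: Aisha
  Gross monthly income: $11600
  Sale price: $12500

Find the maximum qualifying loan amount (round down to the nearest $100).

$12,500

Payment cap: 20% × $11,600 = $2,320/month.
At $11.41 per $1,000, that supports 2,320/11.41 × 1,000 ≈ $203,330 → $203,300.
LTV cap: 100% × $12,500 = $12,500 → $12,500.
Binding constraint: loan-to-value.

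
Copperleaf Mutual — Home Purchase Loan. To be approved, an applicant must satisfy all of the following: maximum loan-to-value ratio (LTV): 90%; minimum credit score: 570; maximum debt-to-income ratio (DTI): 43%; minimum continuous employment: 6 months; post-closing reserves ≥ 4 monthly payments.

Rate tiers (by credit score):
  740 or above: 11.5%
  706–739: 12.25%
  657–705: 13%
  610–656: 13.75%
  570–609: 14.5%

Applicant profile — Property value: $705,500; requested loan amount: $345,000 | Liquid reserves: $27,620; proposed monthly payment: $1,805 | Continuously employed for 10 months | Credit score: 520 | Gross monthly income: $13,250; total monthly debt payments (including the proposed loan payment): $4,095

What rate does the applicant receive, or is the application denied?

Credit score 520 < 570 (below minimum)
Loan-to-value = 345,000/705,500 = 48.9% — pass (90% max)
Employment 10 ≥ 6 months
Reserves = 27,620/1,805 = 15.3 months ≥ 4
Debt-to-income = 4,095/13,250 = 30.9% — meets 43% limit
Not all requirements met → denied.

Denied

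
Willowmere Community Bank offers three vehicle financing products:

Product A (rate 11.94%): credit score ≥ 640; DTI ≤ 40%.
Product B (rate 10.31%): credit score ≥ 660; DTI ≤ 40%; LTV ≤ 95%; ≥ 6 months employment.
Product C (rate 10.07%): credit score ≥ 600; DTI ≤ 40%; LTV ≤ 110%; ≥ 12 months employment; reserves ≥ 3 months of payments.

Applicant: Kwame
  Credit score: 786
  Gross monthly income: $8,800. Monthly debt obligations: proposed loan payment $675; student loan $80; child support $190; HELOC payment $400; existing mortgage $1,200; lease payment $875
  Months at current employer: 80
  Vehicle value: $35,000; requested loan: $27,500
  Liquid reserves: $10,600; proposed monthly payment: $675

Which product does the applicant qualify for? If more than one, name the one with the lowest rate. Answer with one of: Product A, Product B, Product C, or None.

Product C

Total debts = (675 + 80 + 190 + 400 + 1,200 + 875) = 3,420; DTI = 3,420/8,800 = 38.9%.
LTV = 27,500/35,000 = 78.6%.
Reserves = 10,600/675 = 15.7 months.
Product A: score 786 ≥ 640; DTI 38.9% ≤ 40% → qualifies.
Product B: score 786 ≥ 660; DTI 38.9% ≤ 40%; LTV 78.6% ≤ 95%; employment 80 ≥ 6 mo → qualifies.
Product C: score 786 ≥ 600; DTI 38.9% ≤ 40%; LTV 78.6% ≤ 110%; employment 80 ≥ 12 mo; reserves 15.7 ≥ 3 mo → qualifies.
Qualifying: Product A, Product B, Product C. Lowest rate is 10.07% → Product C.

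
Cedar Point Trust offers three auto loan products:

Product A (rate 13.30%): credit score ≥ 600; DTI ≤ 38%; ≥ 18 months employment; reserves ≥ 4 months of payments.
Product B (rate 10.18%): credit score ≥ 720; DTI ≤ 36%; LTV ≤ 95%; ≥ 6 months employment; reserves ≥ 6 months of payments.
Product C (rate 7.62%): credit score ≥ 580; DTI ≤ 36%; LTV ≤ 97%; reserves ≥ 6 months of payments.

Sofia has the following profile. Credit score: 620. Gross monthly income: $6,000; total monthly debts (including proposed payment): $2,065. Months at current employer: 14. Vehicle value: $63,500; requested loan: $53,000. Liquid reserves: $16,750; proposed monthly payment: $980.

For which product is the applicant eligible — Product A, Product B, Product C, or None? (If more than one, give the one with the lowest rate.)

Product C

DTI = 2,065/6,000 = 34.4%.
LTV = 53,000/63,500 = 83.5%.
Reserves = 16,750/980 = 17.1 months.
Product A: score 620 ≥ 600; DTI 34.4% ≤ 38%; employment 14 < 18 mo; reserves 17.1 ≥ 4 mo → does not qualify.
Product B: score 620 < 720; DTI 34.4% ≤ 36%; LTV 83.5% ≤ 95%; employment 14 ≥ 6 mo; reserves 17.1 ≥ 6 mo → does not qualify.
Product C: score 620 ≥ 580; DTI 34.4% ≤ 36%; LTV 83.5% ≤ 97%; reserves 17.1 ≥ 6 mo → qualifies.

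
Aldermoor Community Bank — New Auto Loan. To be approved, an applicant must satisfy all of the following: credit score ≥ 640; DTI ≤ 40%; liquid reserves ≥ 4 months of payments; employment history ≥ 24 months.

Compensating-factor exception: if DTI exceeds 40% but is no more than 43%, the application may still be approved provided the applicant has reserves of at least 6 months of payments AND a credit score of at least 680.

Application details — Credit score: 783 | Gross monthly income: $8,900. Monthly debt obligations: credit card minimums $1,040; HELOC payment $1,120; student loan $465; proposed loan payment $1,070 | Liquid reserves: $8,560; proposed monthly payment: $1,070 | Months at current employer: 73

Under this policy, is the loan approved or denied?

Approved

Credit score 783 ≥ 640 (meets base)
Total debts = (1,040 + 1,120 + 465 + 1,070) = 3,695. DTI = 3,695/8,900 = 41.5% > 40% — standard DTI limit exceeded.
Liquid reserves cover 8,560/1,070 = 8.0 months — ≥ 4 required
Employment 73 ≥ 24 months
DTI 41.5% is within the 40%–43% exception band; checking compensating factors.
Reserves 8.0 ≥ 6 months; credit score 783 ≥ 680.
Both compensating conditions met → exception applies.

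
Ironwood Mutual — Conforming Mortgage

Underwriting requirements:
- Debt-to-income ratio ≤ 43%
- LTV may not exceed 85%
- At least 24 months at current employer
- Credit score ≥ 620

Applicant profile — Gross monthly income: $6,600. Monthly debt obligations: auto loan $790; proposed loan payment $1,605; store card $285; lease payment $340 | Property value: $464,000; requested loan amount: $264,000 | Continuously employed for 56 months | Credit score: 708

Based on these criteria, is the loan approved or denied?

Denied

Total monthly debts = (790 + 1,605 + 285 + 340) = 3,020. Debt-to-income = 3,020/6,600 = 45.8% — over 43% limit
LTV = 264,000/464,000 = 56.9% ≤ 85%
Employment 56 ≥ 24 months
Credit score 708 ≥ 620 (meets)
Fails on DTI.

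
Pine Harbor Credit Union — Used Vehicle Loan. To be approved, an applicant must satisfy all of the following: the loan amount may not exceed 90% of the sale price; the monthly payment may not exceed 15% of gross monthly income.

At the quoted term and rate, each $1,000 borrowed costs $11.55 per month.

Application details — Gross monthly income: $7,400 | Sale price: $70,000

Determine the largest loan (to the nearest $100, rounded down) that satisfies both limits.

$63,000

Payment cap: 15% × $7,400 = $1,110/month.
At $11.55 per $1,000, that supports 1,110/11.55 × 1,000 ≈ $96,103 → $96,100.
LTV cap: 90% × $70,000 = $63,000 → $63,000.
Binding constraint: loan-to-value.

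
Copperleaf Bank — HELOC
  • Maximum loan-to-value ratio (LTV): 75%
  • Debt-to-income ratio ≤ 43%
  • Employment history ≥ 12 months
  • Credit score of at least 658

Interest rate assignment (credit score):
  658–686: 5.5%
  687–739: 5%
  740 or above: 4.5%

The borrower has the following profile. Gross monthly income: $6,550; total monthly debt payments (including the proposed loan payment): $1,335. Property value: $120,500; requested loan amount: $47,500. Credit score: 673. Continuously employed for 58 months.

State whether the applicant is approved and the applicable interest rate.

Credit score 673 ≥ 658 (meets minimum)
DTI: 1,335 ÷ 6,550 = 20.4%, within the 43% cap
LTV = 47,500/120,500 = 39.4% ≤ 75%
Employment 58 ≥ 12 months
All requirements met. Score 673 falls in the 658–686 tier → 5.5%.

Approved at 5.5%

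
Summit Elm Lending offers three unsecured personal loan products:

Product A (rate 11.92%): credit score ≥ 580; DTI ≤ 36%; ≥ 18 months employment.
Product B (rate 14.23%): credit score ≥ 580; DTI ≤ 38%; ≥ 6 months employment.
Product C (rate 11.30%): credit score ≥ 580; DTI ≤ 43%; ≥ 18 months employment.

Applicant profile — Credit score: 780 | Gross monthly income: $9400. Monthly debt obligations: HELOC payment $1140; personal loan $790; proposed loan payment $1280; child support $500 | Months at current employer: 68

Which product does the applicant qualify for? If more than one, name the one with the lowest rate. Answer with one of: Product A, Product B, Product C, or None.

Total debts = (1,140 + 790 + 1,280 + 500) = 3,710; DTI = 3,710/9,400 = 39.5%.
Product A: score 780 ≥ 580; DTI 39.5% > 36%; employment 68 ≥ 18 mo → does not qualify.
Product B: score 780 ≥ 580; DTI 39.5% > 38%; employment 68 ≥ 6 mo → does not qualify.
Product C: score 780 ≥ 580; DTI 39.5% ≤ 43%; employment 68 ≥ 18 mo → qualifies.

Product C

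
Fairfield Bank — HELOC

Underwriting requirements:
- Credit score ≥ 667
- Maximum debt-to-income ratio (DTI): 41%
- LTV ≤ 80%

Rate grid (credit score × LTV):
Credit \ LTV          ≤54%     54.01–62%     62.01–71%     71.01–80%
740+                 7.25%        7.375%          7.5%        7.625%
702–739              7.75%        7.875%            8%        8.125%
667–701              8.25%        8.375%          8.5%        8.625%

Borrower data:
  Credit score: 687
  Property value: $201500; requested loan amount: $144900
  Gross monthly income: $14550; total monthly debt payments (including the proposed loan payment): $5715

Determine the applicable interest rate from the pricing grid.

8.625%

Credit score 687 ≥ 667; Debt-to-income = 5,715/14,550 = 39.3% — meets 41% limit
Loan-to-value = 144,900/201,500 = 71.9% — pass (80% max)
Credit 687 → row 667–701; LTV 71.9% → column 71.01–80%. Grid cell → 8.625%.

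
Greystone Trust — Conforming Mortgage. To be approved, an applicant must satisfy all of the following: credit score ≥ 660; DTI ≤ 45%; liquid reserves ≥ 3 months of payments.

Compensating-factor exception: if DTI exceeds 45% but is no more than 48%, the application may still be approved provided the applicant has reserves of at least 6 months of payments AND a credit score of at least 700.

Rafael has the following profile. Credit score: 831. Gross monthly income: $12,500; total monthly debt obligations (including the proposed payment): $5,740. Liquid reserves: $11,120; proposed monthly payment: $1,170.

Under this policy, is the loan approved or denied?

Credit score 831 ≥ 660 (meets base)
DTI = 5,740/12,500 = 45.9% > 45% — standard DTI limit exceeded.
Liquid reserves cover 11,120/1,170 = 9.5 months — ≥ 3 required
DTI 45.9% is within the 45%–48% exception band; checking compensating factors.
Reserves 9.5 ≥ 6 months; credit score 831 ≥ 700.
Both compensating conditions met → exception applies.

Approved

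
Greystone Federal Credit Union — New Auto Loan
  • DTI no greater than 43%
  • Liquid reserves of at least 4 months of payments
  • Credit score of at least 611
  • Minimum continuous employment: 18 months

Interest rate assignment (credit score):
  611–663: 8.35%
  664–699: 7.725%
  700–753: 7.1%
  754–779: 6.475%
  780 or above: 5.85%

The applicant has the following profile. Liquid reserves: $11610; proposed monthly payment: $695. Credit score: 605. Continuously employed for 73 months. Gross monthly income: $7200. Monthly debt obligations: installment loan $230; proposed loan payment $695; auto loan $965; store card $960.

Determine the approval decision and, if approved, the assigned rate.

Denied

Credit score 605 < 611 (below minimum)
Total monthly debts = (230 + 695 + 965 + 960) = 2,850. DTI = 2,850/7,200 = 39.6% ≤ 43%
Employment 73 ≥ 18 months
Reserves = 11,610/695 = 16.7 months ≥ 4
Not all requirements met → denied.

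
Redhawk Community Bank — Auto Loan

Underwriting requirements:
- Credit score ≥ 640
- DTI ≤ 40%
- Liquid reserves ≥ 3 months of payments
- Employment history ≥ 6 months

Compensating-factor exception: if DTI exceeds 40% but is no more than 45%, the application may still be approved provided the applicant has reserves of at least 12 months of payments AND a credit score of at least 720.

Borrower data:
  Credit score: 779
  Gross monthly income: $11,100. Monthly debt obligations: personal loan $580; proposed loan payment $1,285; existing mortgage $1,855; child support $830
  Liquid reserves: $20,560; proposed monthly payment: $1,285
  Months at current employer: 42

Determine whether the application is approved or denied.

Approved

Credit score 779 ≥ 640 (meets base)
Total debts = (580 + 1,285 + 1,855 + 830) = 4,550. DTI = 4,550/11,100 = 41% > 40% — standard DTI limit exceeded.
Liquid reserves cover 20,560/1,285 = 16.0 months — ≥ 3 required
Employment 42 ≥ 6 months
41% falls in the override range (40%–45%), so the compensating-factor test applies.
Reserves 16.0 ≥ 12 months; credit score 779 ≥ 720.
Both compensating conditions met → exception applies.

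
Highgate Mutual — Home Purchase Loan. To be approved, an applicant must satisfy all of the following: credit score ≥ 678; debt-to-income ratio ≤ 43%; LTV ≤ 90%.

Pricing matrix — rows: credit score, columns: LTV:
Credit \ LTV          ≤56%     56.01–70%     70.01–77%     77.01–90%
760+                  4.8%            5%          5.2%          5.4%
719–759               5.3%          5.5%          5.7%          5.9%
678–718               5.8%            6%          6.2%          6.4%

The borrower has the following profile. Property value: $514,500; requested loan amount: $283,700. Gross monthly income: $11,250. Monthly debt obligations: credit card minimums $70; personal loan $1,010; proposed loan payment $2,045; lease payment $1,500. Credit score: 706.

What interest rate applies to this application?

Credit score 706 ≥ 678; Total monthly debts = (70 + 1,010 + 2,045 + 1,500) = 4,625. Debt-to-income = 4,625/11,250 = 41.1% — meets 43% limit
LTV: 283,700 ÷ 514,500 = 55.1%, within 90% cap
Score 706 is in the 678–718 band; LTV 55.1% is in the ≤56% band → 5.8%.

5.8%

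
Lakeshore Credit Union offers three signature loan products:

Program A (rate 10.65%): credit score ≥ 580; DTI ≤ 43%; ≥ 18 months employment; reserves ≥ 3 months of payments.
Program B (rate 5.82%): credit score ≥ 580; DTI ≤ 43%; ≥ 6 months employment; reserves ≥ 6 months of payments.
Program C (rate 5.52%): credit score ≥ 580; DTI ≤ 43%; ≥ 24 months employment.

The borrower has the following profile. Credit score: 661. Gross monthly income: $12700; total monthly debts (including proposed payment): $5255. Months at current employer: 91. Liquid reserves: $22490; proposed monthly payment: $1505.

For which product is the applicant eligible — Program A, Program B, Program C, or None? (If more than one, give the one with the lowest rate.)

Program C

DTI = 5,255/12,700 = 41.4%.
Reserves = 22,490/1,505 = 14.9 months.
Program A: score 661 ≥ 580; DTI 41.4% ≤ 43%; employment 91 ≥ 18 mo; reserves 14.9 ≥ 3 mo → qualifies.
Program B: score 661 ≥ 580; DTI 41.4% ≤ 43%; employment 91 ≥ 6 mo; reserves 14.9 ≥ 6 mo → qualifies.
Program C: score 661 ≥ 580; DTI 41.4% ≤ 43%; employment 91 ≥ 24 mo → qualifies.
Qualifying: Program A, Program B, Program C. Lowest rate is 5.52% → Program C.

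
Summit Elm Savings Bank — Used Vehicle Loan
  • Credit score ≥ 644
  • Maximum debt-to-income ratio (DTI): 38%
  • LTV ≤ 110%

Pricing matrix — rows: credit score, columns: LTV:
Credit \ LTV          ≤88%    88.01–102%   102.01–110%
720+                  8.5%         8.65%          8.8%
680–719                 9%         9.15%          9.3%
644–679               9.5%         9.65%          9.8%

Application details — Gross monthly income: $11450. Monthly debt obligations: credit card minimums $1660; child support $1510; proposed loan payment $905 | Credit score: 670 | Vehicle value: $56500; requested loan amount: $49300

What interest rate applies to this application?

9.5%

Credit score 670 ≥ 644; Total monthly debts = (1,660 + 1,510 + 905) = 4,075. DTI: 4,075 ÷ 11,450 = 35.6%, within the 38% cap
LTV = 49,300/56,500 = 87.3% ≤ 110%
Score 670 is in the 644–679 band; LTV 87.3% is in the ≤88% band → 9.5%.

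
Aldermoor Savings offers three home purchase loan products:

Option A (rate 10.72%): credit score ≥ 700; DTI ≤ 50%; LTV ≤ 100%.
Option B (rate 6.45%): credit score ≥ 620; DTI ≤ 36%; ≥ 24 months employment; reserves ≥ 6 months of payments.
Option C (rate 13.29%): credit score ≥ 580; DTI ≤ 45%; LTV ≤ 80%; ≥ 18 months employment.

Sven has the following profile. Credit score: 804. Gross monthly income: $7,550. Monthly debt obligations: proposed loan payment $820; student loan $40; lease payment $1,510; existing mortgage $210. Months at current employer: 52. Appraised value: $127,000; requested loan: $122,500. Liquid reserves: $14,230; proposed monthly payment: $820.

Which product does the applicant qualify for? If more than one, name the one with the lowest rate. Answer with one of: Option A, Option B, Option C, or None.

Option B

Total debts = (820 + 40 + 1,510 + 210) = 2,580; DTI = 2,580/7,550 = 34.2%.
LTV = 122,500/127,000 = 96.5%.
Reserves = 14,230/820 = 17.4 months.
Option A: score 804 ≥ 700; DTI 34.2% ≤ 50%; LTV 96.5% ≤ 100% → qualifies.
Option B: score 804 ≥ 620; DTI 34.2% ≤ 36%; employment 52 ≥ 24 mo; reserves 17.4 ≥ 6 mo → qualifies.
Option C: score 804 ≥ 580; DTI 34.2% ≤ 45%; LTV 96.5% > 80%; employment 52 ≥ 18 mo → does not qualify.
Qualifying: Option A, Option B. Lowest rate is 6.45% → Option B.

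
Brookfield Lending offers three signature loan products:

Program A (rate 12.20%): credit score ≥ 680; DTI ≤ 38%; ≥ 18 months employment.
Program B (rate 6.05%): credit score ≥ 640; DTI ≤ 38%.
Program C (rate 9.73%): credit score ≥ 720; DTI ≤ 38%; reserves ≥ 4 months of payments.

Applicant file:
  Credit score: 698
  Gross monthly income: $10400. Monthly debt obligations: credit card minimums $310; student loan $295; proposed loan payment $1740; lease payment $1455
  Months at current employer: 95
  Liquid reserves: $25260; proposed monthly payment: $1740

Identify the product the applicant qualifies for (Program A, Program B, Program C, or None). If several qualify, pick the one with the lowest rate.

Total debts = (310 + 295 + 1,740 + 1,455) = 3,800; DTI = 3,800/10,400 = 36.5%.
Reserves = 25,260/1,740 = 14.5 months.
Program A: score 698 ≥ 680; DTI 36.5% ≤ 38%; employment 95 ≥ 18 mo → qualifies.
Program B: score 698 ≥ 640; DTI 36.5% ≤ 38% → qualifies.
Program C: score 698 < 720; DTI 36.5% ≤ 38%; reserves 14.5 ≥ 4 mo → does not qualify.
Qualifying: Program A, Program B. Lowest rate is 6.05% → Program B.

Program B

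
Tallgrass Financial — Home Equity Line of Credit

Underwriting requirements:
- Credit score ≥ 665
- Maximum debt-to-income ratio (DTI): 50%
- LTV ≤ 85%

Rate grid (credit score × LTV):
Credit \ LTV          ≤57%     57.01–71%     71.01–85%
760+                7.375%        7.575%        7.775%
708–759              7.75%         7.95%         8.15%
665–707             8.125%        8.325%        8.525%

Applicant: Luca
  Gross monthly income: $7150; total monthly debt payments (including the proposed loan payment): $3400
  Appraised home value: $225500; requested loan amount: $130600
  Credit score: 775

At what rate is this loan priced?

7.575%

Credit score 775 ≥ 665; DTI: 3,400 ÷ 7,150 = 47.6%, within the 50% cap
Loan-to-value = 130,600/225,500 = 57.9% — pass (85% max)
Score 775 is in the 760+ band; LTV 57.9% is in the 57.01–71% band → 7.575%.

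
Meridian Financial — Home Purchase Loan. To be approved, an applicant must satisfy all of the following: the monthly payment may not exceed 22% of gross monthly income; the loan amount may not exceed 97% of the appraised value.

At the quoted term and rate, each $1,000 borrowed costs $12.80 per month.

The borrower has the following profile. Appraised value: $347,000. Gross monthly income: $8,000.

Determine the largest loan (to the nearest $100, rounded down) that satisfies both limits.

Payment cap: 22% × $8,000 = $1,760/month.
At $12.80 per $1,000, that supports 1,760/12.80 × 1,000 ≈ $137,500 → $137,500.
LTV cap: 97% × $347,000 = $336,590 → $336,500.
Binding constraint: payment-to-income.

$137,500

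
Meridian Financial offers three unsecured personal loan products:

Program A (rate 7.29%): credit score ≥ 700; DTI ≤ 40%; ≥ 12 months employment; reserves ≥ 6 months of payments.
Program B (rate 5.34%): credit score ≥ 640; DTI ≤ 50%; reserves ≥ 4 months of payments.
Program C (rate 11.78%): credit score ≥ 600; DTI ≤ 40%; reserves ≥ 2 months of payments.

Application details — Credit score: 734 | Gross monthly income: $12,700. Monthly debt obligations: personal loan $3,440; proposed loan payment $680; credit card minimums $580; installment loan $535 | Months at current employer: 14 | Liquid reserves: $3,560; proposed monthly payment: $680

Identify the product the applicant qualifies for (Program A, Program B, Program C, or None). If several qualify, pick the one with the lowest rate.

Total debts = (3,440 + 680 + 580 + 535) = 5,235; DTI = 5,235/12,700 = 41.2%.
Reserves = 3,560/680 = 5.2 months.
Program A: score 734 ≥ 700; DTI 41.2% > 40%; employment 14 ≥ 12 mo; reserves 5.2 < 6 mo → does not qualify.
Program B: score 734 ≥ 640; DTI 41.2% ≤ 50%; reserves 5.2 ≥ 4 mo → qualifies.
Program C: score 734 ≥ 600; DTI 41.2% > 40%; reserves 5.2 ≥ 2 mo → does not qualify.

Program B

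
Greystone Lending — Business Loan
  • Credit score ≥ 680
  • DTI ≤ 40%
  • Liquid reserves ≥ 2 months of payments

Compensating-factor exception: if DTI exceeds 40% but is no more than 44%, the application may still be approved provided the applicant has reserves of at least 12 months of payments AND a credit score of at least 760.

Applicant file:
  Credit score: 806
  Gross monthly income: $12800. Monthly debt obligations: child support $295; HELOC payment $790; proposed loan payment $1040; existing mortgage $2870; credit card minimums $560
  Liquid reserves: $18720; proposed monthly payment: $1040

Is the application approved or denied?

Approved

Credit score 806 ≥ 680 (meets base)
Total debts = (295 + 790 + 1,040 + 2,870 + 560) = 5,555. DTI: 5,555 ÷ 12,800 = 43.4%, over the 40% base limit.
Liquid reserves cover 18,720/1,040 = 18.0 months — ≥ 2 required
43.4% falls in the override range (40%–44%), so the compensating-factor test applies.
Reserves 18.0 ≥ 12 months; credit score 806 ≥ 760.
Both override conditions satisfied; DTI exception granted.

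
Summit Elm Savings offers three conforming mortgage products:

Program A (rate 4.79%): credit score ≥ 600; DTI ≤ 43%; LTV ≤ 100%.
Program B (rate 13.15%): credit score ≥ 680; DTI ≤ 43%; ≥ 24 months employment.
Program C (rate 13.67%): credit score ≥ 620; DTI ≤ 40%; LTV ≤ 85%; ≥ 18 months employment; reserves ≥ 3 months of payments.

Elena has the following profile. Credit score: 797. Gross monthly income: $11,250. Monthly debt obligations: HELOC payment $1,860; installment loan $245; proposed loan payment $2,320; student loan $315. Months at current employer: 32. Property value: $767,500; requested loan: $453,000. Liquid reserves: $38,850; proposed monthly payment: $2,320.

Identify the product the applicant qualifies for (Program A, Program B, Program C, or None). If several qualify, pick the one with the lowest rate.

Total debts = (1,860 + 245 + 2,320 + 315) = 4,740; DTI = 4,740/11,250 = 42.1%.
LTV = 453,000/767,500 = 59%.
Reserves = 38,850/2,320 = 16.7 months.
Program A: score 797 ≥ 600; DTI 42.1% ≤ 43%; LTV 59% ≤ 100% → qualifies.
Program B: score 797 ≥ 680; DTI 42.1% ≤ 43%; employment 32 ≥ 24 mo → qualifies.
Program C: score 797 ≥ 620; DTI 42.1% > 40%; LTV 59% ≤ 85%; employment 32 ≥ 18 mo; reserves 16.7 ≥ 3 mo → does not qualify.
Qualifying: Program A, Program B. Lowest rate is 4.79% → Program A.

Program A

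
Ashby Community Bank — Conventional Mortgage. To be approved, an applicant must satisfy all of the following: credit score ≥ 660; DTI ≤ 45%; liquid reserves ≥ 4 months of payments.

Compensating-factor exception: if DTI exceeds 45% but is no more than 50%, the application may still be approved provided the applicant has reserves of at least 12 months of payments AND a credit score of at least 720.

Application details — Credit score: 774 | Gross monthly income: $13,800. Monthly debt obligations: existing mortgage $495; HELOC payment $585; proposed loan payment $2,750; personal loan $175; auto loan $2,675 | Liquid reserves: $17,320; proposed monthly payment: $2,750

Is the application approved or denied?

Denied

Credit score 774 ≥ 660 (meets base)
Total debts = (495 + 585 + 2,750 + 175 + 2,675) = 6,680. DTI: 6,680 ÷ 13,800 = 48.4%, over the 45% base limit.
Liquid reserves cover 17,320/2,750 = 6.3 months — ≥ 4 required
48.4% falls in the override range (45%–50%), so the compensating-factor test applies.
Override check — reserves: 6.3 mo (short of 12); score: 774 (ok).
Override conditions not both satisfied; exception does not apply.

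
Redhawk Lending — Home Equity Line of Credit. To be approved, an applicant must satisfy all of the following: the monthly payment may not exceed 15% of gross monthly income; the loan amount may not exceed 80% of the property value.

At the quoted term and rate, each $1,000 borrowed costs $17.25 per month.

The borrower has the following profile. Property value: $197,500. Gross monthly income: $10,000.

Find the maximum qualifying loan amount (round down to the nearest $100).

Payment cap: 15% × $10,000 = $1,500/month.
At $17.25 per $1,000, that supports 1,500/17.25 × 1,000 ≈ $86,956 → $86,900.
LTV cap: 80% × $197,500 = $158,000 → $158,000.
Binding constraint: payment-to-income.

$86,900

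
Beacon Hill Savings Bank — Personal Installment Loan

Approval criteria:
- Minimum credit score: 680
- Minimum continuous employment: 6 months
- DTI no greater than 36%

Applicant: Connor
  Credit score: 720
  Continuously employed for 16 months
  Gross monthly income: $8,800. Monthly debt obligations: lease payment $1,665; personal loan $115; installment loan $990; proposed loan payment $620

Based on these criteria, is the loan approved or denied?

Denied

Credit score 720 ≥ 680 (meets)
Employment 16 ≥ 6 months
Total monthly debts = (1,665 + 115 + 990 + 620) = 3,390. Debt-to-income = 3,390/8,800 = 38.5% — over 36% limit
Fails on DTI.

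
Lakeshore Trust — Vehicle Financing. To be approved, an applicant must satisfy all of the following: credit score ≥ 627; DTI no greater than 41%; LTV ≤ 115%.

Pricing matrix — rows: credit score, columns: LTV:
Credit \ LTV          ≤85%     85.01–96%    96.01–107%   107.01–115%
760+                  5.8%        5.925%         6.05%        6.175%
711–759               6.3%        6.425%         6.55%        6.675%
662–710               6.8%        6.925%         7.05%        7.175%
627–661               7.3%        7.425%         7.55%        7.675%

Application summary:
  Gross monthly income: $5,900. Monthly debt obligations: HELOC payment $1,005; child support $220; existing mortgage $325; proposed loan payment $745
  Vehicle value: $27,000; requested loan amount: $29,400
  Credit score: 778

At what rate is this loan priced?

6.175%

Credit score 778 ≥ 627; Total monthly debts = (1,005 + 220 + 325 + 745) = 2,295. Debt-to-income = 2,295/5,900 = 38.9% — meets 41% limit
Loan-to-value = 29,400/27,000 = 108.9% — pass (115% max)
Credit 778 → row 760+; LTV 108.9% → column 107.01–115%. Grid cell → 6.175%.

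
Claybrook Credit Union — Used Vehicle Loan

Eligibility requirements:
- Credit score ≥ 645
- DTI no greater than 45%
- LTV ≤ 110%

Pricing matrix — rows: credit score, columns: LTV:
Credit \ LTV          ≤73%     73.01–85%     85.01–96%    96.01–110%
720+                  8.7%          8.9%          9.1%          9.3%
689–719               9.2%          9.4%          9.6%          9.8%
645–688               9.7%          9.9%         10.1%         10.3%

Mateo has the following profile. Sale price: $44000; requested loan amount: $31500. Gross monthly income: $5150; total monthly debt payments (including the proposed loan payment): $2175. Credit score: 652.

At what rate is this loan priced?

9.7%

Credit score 652 ≥ 645; DTI: 2,175 ÷ 5,150 = 42.2%, within the 45% cap
Loan-to-value = 31,500/44,000 = 71.6% — pass (110% max)
Row: 652 falls in 645–688. Column: 71.6% falls in ≤73%. Rate = 9.7%.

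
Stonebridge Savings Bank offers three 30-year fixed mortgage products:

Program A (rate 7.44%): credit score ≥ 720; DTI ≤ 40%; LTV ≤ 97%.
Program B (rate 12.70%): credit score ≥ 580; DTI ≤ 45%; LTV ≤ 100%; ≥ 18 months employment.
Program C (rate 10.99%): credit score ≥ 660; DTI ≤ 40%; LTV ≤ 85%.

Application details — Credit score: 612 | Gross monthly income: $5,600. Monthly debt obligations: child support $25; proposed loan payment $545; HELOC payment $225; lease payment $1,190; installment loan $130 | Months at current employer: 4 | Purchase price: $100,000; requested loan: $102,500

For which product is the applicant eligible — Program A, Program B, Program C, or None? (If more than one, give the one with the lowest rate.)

Total debts = (25 + 545 + 225 + 1,190 + 130) = 2,115; DTI = 2,115/5,600 = 37.8%.
LTV = 102,500/100,000 = 102.5%.
Program A: score 612 < 720; DTI 37.8% ≤ 40%; LTV 102.5% > 97% → does not qualify.
Program B: score 612 ≥ 580; DTI 37.8% ≤ 45%; LTV 102.5% > 100%; employment 4 < 18 mo → does not qualify.
Program C: score 612 < 660; DTI 37.8% ≤ 40%; LTV 102.5% > 85% → does not qualify.

None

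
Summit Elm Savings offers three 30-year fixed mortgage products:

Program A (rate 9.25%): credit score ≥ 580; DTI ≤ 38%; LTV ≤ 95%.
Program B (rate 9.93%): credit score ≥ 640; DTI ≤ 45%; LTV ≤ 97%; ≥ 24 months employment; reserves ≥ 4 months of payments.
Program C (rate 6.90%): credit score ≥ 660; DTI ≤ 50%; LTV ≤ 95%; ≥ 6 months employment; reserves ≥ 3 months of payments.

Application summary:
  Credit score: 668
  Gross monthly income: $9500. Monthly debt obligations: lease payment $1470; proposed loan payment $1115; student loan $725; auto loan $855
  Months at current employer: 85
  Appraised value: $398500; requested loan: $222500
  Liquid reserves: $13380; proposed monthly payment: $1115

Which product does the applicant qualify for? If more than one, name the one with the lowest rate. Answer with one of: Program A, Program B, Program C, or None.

Total debts = (1,470 + 1,115 + 725 + 855) = 4,165; DTI = 4,165/9,500 = 43.8%.
LTV = 222,500/398,500 = 55.8%.
Reserves = 13,380/1,115 = 12.0 months.
Program A: score 668 ≥ 580; DTI 43.8% > 38%; LTV 55.8% ≤ 95% → does not qualify.
Program B: score 668 ≥ 640; DTI 43.8% ≤ 45%; LTV 55.8% ≤ 97%; employment 85 ≥ 24 mo; reserves 12.0 ≥ 4 mo → qualifies.
Program C: score 668 ≥ 660; DTI 43.8% ≤ 50%; LTV 55.8% ≤ 95%; employment 85 ≥ 6 mo; reserves 12.0 ≥ 3 mo → qualifies.
Qualifying: Program B, Program C. Lowest rate is 6.90% → Program C.

Program C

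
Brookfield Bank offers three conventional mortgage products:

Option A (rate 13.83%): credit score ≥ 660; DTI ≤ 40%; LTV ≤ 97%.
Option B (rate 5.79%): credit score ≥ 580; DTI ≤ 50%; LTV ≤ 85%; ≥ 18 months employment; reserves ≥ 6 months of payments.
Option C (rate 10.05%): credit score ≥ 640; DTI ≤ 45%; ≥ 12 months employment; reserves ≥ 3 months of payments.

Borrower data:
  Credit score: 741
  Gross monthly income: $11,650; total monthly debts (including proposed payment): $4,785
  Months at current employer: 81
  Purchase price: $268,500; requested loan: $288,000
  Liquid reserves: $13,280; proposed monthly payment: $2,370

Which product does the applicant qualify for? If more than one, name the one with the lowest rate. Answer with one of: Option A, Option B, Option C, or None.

Option C

DTI = 4,785/11,650 = 41.1%.
LTV = 288,000/268,500 = 107.3%.
Reserves = 13,280/2,370 = 5.6 months.
Option A: score 741 ≥ 660; DTI 41.1% > 40%; LTV 107.3% > 97% → does not qualify.
Option B: score 741 ≥ 580; DTI 41.1% ≤ 50%; LTV 107.3% > 85%; employment 81 ≥ 18 mo; reserves 5.6 < 6 mo → does not qualify.
Option C: score 741 ≥ 640; DTI 41.1% ≤ 45%; employment 81 ≥ 12 mo; reserves 5.6 ≥ 3 mo → qualifies.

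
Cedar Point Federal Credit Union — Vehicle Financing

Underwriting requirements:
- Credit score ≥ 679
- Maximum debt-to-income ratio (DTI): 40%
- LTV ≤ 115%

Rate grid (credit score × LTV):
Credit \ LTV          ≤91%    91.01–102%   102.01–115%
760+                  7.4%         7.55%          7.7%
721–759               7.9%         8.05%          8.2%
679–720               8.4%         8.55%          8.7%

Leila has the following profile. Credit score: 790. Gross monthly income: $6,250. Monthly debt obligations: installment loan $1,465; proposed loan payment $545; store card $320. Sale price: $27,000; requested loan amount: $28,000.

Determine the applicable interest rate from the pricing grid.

Credit score 790 ≥ 679; Total monthly debts = (1,465 + 545 + 320) = 2,330. DTI = 2,330/6,250 = 37.3% ≤ 40%
Loan-to-value = 28,000/27,000 = 103.7% — pass (115% max)
Row: 790 falls in 760+. Column: 103.7% falls in 102.01–115%. Rate = 7.7%.

7.7%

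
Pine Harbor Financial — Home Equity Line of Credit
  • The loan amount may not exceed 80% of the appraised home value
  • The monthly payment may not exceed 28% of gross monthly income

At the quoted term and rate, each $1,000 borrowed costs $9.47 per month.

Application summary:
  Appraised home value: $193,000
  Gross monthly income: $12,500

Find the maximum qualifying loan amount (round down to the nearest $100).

Payment cap: 28% × $12,500 = $3,500/month.
At $9.47 per $1,000, that supports 3,500/9.47 × 1,000 ≈ $369,588 → $369,500.
LTV cap: 80% × $193,000 = $154,400 → $154,400.
Binding constraint: loan-to-value.

$154,400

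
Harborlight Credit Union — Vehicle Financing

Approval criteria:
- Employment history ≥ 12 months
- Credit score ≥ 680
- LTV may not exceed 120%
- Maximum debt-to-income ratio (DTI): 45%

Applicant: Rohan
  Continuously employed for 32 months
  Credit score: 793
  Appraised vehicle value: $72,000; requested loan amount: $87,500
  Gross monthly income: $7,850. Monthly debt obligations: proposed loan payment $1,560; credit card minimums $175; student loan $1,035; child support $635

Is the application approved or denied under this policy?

Denied

Employment 32 ≥ 12 months
Credit score 793 ≥ 680 (meets)
Loan-to-value = 87,500/72,000 = 121.5% — fail (120% max)
Total monthly debts = (1,560 + 175 + 1,035 + 635) = 3,405. DTI = 3,405/7,850 = 43.4% ≤ 45%
Fails on LTV.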